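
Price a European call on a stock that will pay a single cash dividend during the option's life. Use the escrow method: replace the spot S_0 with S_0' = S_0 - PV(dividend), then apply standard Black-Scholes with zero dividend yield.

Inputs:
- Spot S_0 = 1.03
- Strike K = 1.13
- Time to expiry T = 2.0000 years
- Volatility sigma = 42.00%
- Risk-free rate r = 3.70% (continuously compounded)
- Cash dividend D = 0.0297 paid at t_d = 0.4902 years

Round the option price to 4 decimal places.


PV(D) = D * exp(-r * t_d) = 0.0297 * 0.98202609 = 0.02916617
S_0' = S_0 - PV(D) = 1.0300 - 0.02916617 = 1.00083383
d1 = (ln(S_0'/K) + (r + sigma^2/2)*T) / (sigma*sqrt(T)) = 0.21720947
d2 = d1 - sigma*sqrt(T) = -0.37676022
exp(-rT) = 0.92867169
N(d1) = 0.58597745; N(d2) = 0.35317590
C = S_0' * N(d1) - K * exp(-rT) * N(d2) = 1.00083383 * 0.58597745 - 1.1300 * 0.92867169 * 0.35317590 = 0.2158

Answer: Price = 0.2158


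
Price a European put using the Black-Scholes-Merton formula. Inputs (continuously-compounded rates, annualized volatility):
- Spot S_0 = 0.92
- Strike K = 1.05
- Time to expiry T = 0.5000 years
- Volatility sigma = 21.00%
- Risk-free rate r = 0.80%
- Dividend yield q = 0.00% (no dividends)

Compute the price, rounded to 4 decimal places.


Answer: Price = 0.1414

Derivation:
d1 = (ln(S/K) + (r - q + 0.5*sigma^2) * T) / (sigma * sqrt(T)) = -0.78890741
d2 = d1 - sigma * sqrt(T) = -0.93739983
exp(-rT) = 0.99600799; exp(-qT) = 1.00000000
P = K * exp(-rT) * N(-d2) - S_0 * exp(-qT) * N(-d1)
N(-d1) = 0.78491694; N(-d2) = 0.82572354
P = 1.0500 * 0.99600799 * 0.82572354 - 0.9200 * 1.00000000 * 0.78491694 = 0.1414


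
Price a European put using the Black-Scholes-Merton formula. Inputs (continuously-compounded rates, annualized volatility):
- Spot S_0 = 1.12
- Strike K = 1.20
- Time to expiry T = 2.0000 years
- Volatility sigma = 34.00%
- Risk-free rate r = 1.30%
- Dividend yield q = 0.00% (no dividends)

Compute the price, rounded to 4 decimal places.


Answer: Price = 0.2429

Derivation:
d1 = (ln(S/K) + (r - q + 0.5*sigma^2) * T) / (sigma * sqrt(T)) = 0.15100292
d2 = d1 - sigma * sqrt(T) = -0.32982969
exp(-rT) = 0.97433509; exp(-qT) = 1.00000000
P = K * exp(-rT) * N(-d2) - S_0 * exp(-qT) * N(-d1)
N(-d1) = 0.43998671; N(-d2) = 0.62923567
P = 1.2000 * 0.97433509 * 0.62923567 - 1.1200 * 1.00000000 * 0.43998671 = 0.2429


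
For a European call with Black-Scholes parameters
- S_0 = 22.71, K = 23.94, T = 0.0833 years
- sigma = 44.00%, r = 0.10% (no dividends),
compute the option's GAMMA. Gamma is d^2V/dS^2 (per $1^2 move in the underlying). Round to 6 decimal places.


d1 = -0.3511931916; d2 = -0.4781848448
phi(d1) = 0.3750834059; exp(-qT) = 1.0000000000; exp(-rT) = 0.9999167035
Gamma = exp(-qT) * phi(d1) / (S * sigma * sqrt(T)) = 1.0000000000 * 0.3750834059 / (22.7100 * 0.4400 * 0.2886173938) = 0.130058

Answer: Gamma = 0.130058


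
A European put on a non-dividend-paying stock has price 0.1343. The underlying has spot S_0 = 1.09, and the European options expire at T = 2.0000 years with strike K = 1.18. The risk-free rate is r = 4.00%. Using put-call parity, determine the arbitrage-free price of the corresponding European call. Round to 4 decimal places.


Put-call parity: C - P = S_0 * exp(-qT) - K * exp(-rT).
S_0 * exp(-qT) = 1.0900 * 1.00000000 = 1.09000000
K * exp(-rT) = 1.1800 * 0.92311635 = 1.08927729
C = P + S*exp(-qT) - K*exp(-rT)
C = 0.1343 + 1.09000000 - 1.08927729 = 0.1350

Answer: Call price = 0.1350


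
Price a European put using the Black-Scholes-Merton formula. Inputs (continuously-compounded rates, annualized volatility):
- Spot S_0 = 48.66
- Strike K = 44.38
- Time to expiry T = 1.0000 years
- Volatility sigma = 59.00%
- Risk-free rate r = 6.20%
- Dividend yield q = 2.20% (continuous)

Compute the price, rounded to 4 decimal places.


d1 = (ln(S/K) + (r - q + 0.5*sigma^2) * T) / (sigma * sqrt(T)) = 0.51884478
d2 = d1 - sigma * sqrt(T) = -0.07115522
exp(-rT) = 0.93988289; exp(-qT) = 0.97824024
P = K * exp(-rT) * N(-d2) - S_0 * exp(-qT) * N(-d1)
N(-d1) = 0.30193449; N(-d2) = 0.52836289
P = 44.3800 * 0.93988289 * 0.52836289 - 48.6600 * 0.97824024 * 0.30193449 = 7.6666

Answer: Price = 7.6666


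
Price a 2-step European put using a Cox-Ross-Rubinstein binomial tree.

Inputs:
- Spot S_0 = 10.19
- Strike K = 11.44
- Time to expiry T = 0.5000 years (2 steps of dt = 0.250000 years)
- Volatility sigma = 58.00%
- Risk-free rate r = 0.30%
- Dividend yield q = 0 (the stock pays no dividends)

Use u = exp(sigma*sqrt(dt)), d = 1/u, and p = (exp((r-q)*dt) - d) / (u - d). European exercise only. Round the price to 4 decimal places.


dt = T/N = 0.250000
u = exp(sigma*sqrt(dt)) = 1.336427; d = 1/u = 0.748264
p = (exp((r-q)*dt) - d) / (u - d) = 0.429280
Discount per step: exp(-r*dt) = 0.999250
Stock lattice S(k, i) with i counting down-moves:
  k=0: S(0,0) = 10.1900
  k=1: S(1,0) = 13.6182; S(1,1) = 7.6248
  k=2: S(2,0) = 18.1997; S(2,1) = 10.1900; S(2,2) = 5.7054
Terminal payoffs V(N, i) = max(K - S_T, 0):
  V(2,0) = 0.000000; V(2,1) = 1.250000; V(2,2) = 5.734636
Backward induction: V(k, i) = exp(-r*dt) * [p * V(k+1, i) + (1-p) * V(k+1, i+1)].
  V(1,0) = exp(-r*dt) * [p*0.000000 + (1-p)*1.250000] = 0.712866
  V(1,1) = exp(-r*dt) * [p*1.250000 + (1-p)*5.734636] = 3.806617
  V(0,0) = exp(-r*dt) * [p*0.712866 + (1-p)*3.806617] = 2.476675

Answer: Price = V(0,0) = 2.4767


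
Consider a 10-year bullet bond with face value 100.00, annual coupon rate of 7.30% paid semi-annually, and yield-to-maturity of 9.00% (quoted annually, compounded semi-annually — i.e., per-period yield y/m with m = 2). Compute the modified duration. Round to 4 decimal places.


Coupon per period c = face * coupon_rate / m = 3.650000
Periods per year m = 2; per-period yield y/m = 0.045000
Number of cashflows N = 20
Cashflows (t years, CF_t, discount factor 1/(1+y/m)^(m*t), PV):
  t = 0.5000: CF_t = 3.650000, DF = 0.956938, PV = 3.492823
  t = 1.0000: CF_t = 3.650000, DF = 0.915730, PV = 3.342414
  t = 1.5000: CF_t = 3.650000, DF = 0.876297, PV = 3.198483
  t = 2.0000: CF_t = 3.650000, DF = 0.838561, PV = 3.060749
  t = 2.5000: CF_t = 3.650000, DF = 0.802451, PV = 2.928946
  t = 3.0000: CF_t = 3.650000, DF = 0.767896, PV = 2.802819
  t = 3.5000: CF_t = 3.650000, DF = 0.734828, PV = 2.682124
  t = 4.0000: CF_t = 3.650000, DF = 0.703185, PV = 2.566626
  t = 4.5000: CF_t = 3.650000, DF = 0.672904, PV = 2.456101
  t = 5.0000: CF_t = 3.650000, DF = 0.643928, PV = 2.350336
  t = 5.5000: CF_t = 3.650000, DF = 0.616199, PV = 2.249125
  t = 6.0000: CF_t = 3.650000, DF = 0.589664, PV = 2.152273
  t = 6.5000: CF_t = 3.650000, DF = 0.564272, PV = 2.059591
  t = 7.0000: CF_t = 3.650000, DF = 0.539973, PV = 1.970901
  t = 7.5000: CF_t = 3.650000, DF = 0.516720, PV = 1.886030
  t = 8.0000: CF_t = 3.650000, DF = 0.494469, PV = 1.804813
  t = 8.5000: CF_t = 3.650000, DF = 0.473176, PV = 1.727094
  t = 9.0000: CF_t = 3.650000, DF = 0.452800, PV = 1.652721
  t = 9.5000: CF_t = 3.650000, DF = 0.433302, PV = 1.581552
  t = 10.0000: CF_t = 103.650000, DF = 0.414643, PV = 42.977732
Price P = sum_t PV_t = 88.943254
First compute Macaulay numerator sum_t t * PV_t:
  t * PV_t at t = 0.5000: 1.746411
  t * PV_t at t = 1.0000: 3.342414
  t * PV_t at t = 1.5000: 4.797724
  t * PV_t at t = 2.0000: 6.121498
  t * PV_t at t = 2.5000: 7.322366
  t * PV_t at t = 3.0000: 8.408458
  t * PV_t at t = 3.5000: 9.387434
  t * PV_t at t = 4.0000: 10.266503
  t * PV_t at t = 4.5000: 11.052455
  t * PV_t at t = 5.0000: 11.751680
  t * PV_t at t = 5.5000: 12.370190
  t * PV_t at t = 6.0000: 12.913639
  t * PV_t at t = 6.5000: 13.387345
  t * PV_t at t = 7.0000: 13.796307
  t * PV_t at t = 7.5000: 14.145222
  t * PV_t at t = 8.0000: 14.438504
  t * PV_t at t = 8.5000: 14.680297
  t * PV_t at t = 9.0000: 14.874492
  t * PV_t at t = 9.5000: 15.024740
  t * PV_t at t = 10.0000: 429.777324
Macaulay duration D = 629.605002 / 88.943254 = 7.078727
Modified duration = D / (1 + y/m) = 7.078727 / (1 + 0.045000) = 6.773901

Answer: Modified duration = 6.7739


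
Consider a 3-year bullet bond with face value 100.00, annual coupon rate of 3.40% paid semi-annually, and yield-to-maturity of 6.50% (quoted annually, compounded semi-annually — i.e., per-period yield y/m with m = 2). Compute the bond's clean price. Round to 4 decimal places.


Answer: Price = 91.6725

Derivation:
Coupon per period c = face * coupon_rate / m = 1.700000
Periods per year m = 2; per-period yield y/m = 0.032500
Number of cashflows N = 6
Cashflows (t years, CF_t, discount factor 1/(1+y/m)^(m*t), PV):
  t = 0.5000: CF_t = 1.700000, DF = 0.968523, PV = 1.646489
  t = 1.0000: CF_t = 1.700000, DF = 0.938037, PV = 1.594663
  t = 1.5000: CF_t = 1.700000, DF = 0.908510, PV = 1.544467
  t = 2.0000: CF_t = 1.700000, DF = 0.879913, PV = 1.495852
  t = 2.5000: CF_t = 1.700000, DF = 0.852216, PV = 1.448767
  t = 3.0000: CF_t = 101.700000, DF = 0.825391, PV = 83.942247
Price P = sum_t PV_t = 91.672486


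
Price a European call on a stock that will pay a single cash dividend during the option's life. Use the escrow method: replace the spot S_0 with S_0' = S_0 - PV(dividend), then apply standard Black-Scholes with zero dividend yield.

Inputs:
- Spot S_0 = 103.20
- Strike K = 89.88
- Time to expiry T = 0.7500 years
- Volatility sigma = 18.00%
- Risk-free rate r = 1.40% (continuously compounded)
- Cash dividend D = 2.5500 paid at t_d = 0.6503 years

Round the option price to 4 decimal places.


Answer: Price = 13.5180

Derivation:
PV(D) = D * exp(-r * t_d) = 2.5500 * 0.99093712 = 2.52688965
S_0' = S_0 - PV(D) = 103.2000 - 2.52688965 = 100.67311035
d1 = (ln(S_0'/K) + (r + sigma^2/2)*T) / (sigma*sqrt(T)) = 0.87278226
d2 = d1 - sigma*sqrt(T) = 0.71689769
exp(-rT) = 0.98955493
N(d1) = 0.80860911; N(d2) = 0.76328139
C = S_0' * N(d1) - K * exp(-rT) * N(d2) = 100.67311035 * 0.80860911 - 89.8800 * 0.98955493 * 0.76328139 = 13.5180


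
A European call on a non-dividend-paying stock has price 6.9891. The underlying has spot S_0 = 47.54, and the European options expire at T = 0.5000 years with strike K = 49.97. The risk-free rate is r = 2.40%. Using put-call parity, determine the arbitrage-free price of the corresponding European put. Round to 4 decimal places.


Answer: Put price = 8.8230

Derivation:
Put-call parity: C - P = S_0 * exp(-qT) - K * exp(-rT).
S_0 * exp(-qT) = 47.5400 * 1.00000000 = 47.54000000
K * exp(-rT) = 49.9700 * 0.98807171 = 49.37394349
P = C - S*exp(-qT) + K*exp(-rT)
P = 6.9891 - 47.54000000 + 49.37394349 = 8.8230


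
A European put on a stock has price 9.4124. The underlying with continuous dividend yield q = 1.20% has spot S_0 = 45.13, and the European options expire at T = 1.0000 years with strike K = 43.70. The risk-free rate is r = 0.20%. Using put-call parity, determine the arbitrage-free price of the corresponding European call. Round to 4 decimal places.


Answer: Call price = 10.3914

Derivation:
Put-call parity: C - P = S_0 * exp(-qT) - K * exp(-rT).
S_0 * exp(-qT) = 45.1300 * 0.98807171 = 44.59167640
K * exp(-rT) = 43.7000 * 0.99800200 = 43.61268734
C = P + S*exp(-qT) - K*exp(-rT)
C = 9.4124 + 44.59167640 - 43.61268734 = 10.3914


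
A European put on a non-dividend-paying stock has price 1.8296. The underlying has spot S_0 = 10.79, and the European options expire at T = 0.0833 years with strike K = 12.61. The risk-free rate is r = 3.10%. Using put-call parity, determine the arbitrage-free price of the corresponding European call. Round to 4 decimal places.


Put-call parity: C - P = S_0 * exp(-qT) - K * exp(-rT).
S_0 * exp(-qT) = 10.7900 * 1.00000000 = 10.79000000
K * exp(-rT) = 12.6100 * 0.99742103 = 12.57747920
C = P + S*exp(-qT) - K*exp(-rT)
C = 1.8296 + 10.79000000 - 12.57747920 = 0.0421

Answer: Call price = 0.0421


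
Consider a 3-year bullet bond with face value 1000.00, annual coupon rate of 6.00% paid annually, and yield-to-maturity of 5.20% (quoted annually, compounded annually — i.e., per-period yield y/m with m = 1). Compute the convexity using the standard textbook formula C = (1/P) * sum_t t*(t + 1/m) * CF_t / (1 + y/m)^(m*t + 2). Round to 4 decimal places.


Coupon per period c = face * coupon_rate / m = 60.000000
Periods per year m = 1; per-period yield y/m = 0.052000
Number of cashflows N = 3
Cashflows (t years, CF_t, discount factor 1/(1+y/m)^(m*t), PV):
  t = 1.0000: CF_t = 60.000000, DF = 0.950570, PV = 57.034221
  t = 2.0000: CF_t = 60.000000, DF = 0.903584, PV = 54.215039
  t = 3.0000: CF_t = 1060.000000, DF = 0.858920, PV = 910.455337
Price P = sum_t PV_t = 1021.704596
Convexity numerator sum_t t*(t + 1/m) * CF_t / (1+y/m)^(m*t + 2):
  t = 1.0000: term = 103.070415
  t = 2.0000: term = 293.927040
  t = 3.0000: term = 9872.074230
Convexity = (1/P) * sum = 10269.071685 / 1021.704596 = 10.050921

Answer: Convexity = 10.0509


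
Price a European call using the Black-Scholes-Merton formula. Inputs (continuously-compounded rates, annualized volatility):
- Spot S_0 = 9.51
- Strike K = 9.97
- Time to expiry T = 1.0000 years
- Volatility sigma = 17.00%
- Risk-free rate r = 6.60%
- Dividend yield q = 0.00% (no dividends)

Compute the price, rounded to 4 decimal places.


Answer: Price = 0.7305

Derivation:
d1 = (ln(S/K) + (r - q + 0.5*sigma^2) * T) / (sigma * sqrt(T)) = 0.19537231
d2 = d1 - sigma * sqrt(T) = 0.02537231
exp(-rT) = 0.93613086; exp(-qT) = 1.00000000
C = S_0 * exp(-qT) * N(d1) - K * exp(-rT) * N(d2)
N(d1) = 0.57744925; N(d2) = 0.51012100
C = 9.5100 * 1.00000000 * 0.57744925 - 9.9700 * 0.93613086 * 0.51012100 = 0.7305


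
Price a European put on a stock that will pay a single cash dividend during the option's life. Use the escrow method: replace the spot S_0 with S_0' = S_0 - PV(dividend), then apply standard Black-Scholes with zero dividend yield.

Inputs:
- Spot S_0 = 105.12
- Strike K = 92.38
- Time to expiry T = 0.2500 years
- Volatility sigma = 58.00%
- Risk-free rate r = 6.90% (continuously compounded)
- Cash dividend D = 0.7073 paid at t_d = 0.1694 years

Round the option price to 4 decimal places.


PV(D) = D * exp(-r * t_d) = 0.7073 * 0.98837945 = 0.69908078
S_0' = S_0 - PV(D) = 105.1200 - 0.69908078 = 104.42091922
d1 = (ln(S_0'/K) + (r + sigma^2/2)*T) / (sigma*sqrt(T)) = 0.62696388
d2 = d1 - sigma*sqrt(T) = 0.33696388
exp(-rT) = 0.98289793
N(-d1) = 0.26534146; N(-d2) = 0.36807206
P = K * exp(-rT) * N(-d2) - S_0' * N(-d1) = 92.3800 * 0.98289793 * 0.36807206 - 104.42091922 * 0.26534146 = 5.7138

Answer: Price = 5.7138


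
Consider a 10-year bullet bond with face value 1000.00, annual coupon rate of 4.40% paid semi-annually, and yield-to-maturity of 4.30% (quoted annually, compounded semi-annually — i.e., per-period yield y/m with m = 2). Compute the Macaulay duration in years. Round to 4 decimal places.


Answer: Macaulay duration = 8.2052 years

Derivation:
Coupon per period c = face * coupon_rate / m = 22.000000
Periods per year m = 2; per-period yield y/m = 0.021500
Number of cashflows N = 20
Cashflows (t years, CF_t, discount factor 1/(1+y/m)^(m*t), PV):
  t = 0.5000: CF_t = 22.000000, DF = 0.978953, PV = 21.536955
  t = 1.0000: CF_t = 22.000000, DF = 0.958348, PV = 21.083657
  t = 1.5000: CF_t = 22.000000, DF = 0.938177, PV = 20.639899
  t = 2.0000: CF_t = 22.000000, DF = 0.918431, PV = 20.205481
  t = 2.5000: CF_t = 22.000000, DF = 0.899100, PV = 19.780207
  t = 3.0000: CF_t = 22.000000, DF = 0.880177, PV = 19.363883
  t = 3.5000: CF_t = 22.000000, DF = 0.861651, PV = 18.956322
  t = 4.0000: CF_t = 22.000000, DF = 0.843515, PV = 18.557339
  t = 4.5000: CF_t = 22.000000, DF = 0.825762, PV = 18.166754
  t = 5.0000: CF_t = 22.000000, DF = 0.808381, PV = 17.784390
  t = 5.5000: CF_t = 22.000000, DF = 0.791367, PV = 17.410073
  t = 6.0000: CF_t = 22.000000, DF = 0.774711, PV = 17.043635
  t = 6.5000: CF_t = 22.000000, DF = 0.758405, PV = 16.684910
  t = 7.0000: CF_t = 22.000000, DF = 0.742442, PV = 16.333734
  t = 7.5000: CF_t = 22.000000, DF = 0.726816, PV = 15.989950
  t = 8.0000: CF_t = 22.000000, DF = 0.711518, PV = 15.653402
  t = 8.5000: CF_t = 22.000000, DF = 0.696543, PV = 15.323938
  t = 9.0000: CF_t = 22.000000, DF = 0.681882, PV = 15.001407
  t = 9.5000: CF_t = 22.000000, DF = 0.667530, PV = 14.685666
  t = 10.0000: CF_t = 1022.000000, DF = 0.653480, PV = 667.856991
Price P = sum_t PV_t = 1008.058595
Macaulay numerator sum_t t * PV_t:
  t * PV_t at t = 0.5000: 10.768478
  t * PV_t at t = 1.0000: 21.083657
  t * PV_t at t = 1.5000: 30.959849
  t * PV_t at t = 2.0000: 40.410962
  t * PV_t at t = 2.5000: 49.450517
  t * PV_t at t = 3.0000: 58.091650
  t * PV_t at t = 3.5000: 66.347128
  t * PV_t at t = 4.0000: 74.229358
  t * PV_t at t = 4.5000: 81.750394
  t * PV_t at t = 5.0000: 88.921949
  t * PV_t at t = 5.5000: 95.755403
  t * PV_t at t = 6.0000: 102.261811
  t * PV_t at t = 6.5000: 108.451912
  t * PV_t at t = 7.0000: 114.336140
  t * PV_t at t = 7.5000: 119.924628
  t * PV_t at t = 8.0000: 125.227218
  t * PV_t at t = 8.5000: 130.253469
  t * PV_t at t = 9.0000: 135.012666
  t * PV_t at t = 9.5000: 139.513822
  t * PV_t at t = 10.0000: 6678.569910
Macaulay duration D = (sum_t t * PV_t) / P = 8271.320922 / 1008.058595 = 8.205199


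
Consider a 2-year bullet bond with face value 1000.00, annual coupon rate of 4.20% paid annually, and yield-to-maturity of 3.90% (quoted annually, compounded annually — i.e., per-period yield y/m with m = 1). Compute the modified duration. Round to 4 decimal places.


Answer: Modified duration = 1.8862

Derivation:
Coupon per period c = face * coupon_rate / m = 42.000000
Periods per year m = 1; per-period yield y/m = 0.039000
Number of cashflows N = 2
Cashflows (t years, CF_t, discount factor 1/(1+y/m)^(m*t), PV):
  t = 1.0000: CF_t = 42.000000, DF = 0.962464, PV = 40.423484
  t = 2.0000: CF_t = 1042.000000, DF = 0.926337, PV = 965.242918
Price P = sum_t PV_t = 1005.666402
First compute Macaulay numerator sum_t t * PV_t:
  t * PV_t at t = 1.0000: 40.423484
  t * PV_t at t = 2.0000: 1930.485836
Macaulay duration D = 1970.909320 / 1005.666402 = 1.959804
Modified duration = D / (1 + y/m) = 1.959804 / (1 + 0.039000) = 1.886241


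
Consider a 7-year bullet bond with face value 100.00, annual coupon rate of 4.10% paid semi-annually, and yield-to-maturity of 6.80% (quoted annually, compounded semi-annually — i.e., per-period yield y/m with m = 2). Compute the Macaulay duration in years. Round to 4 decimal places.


Answer: Macaulay duration = 6.0682 years

Derivation:
Coupon per period c = face * coupon_rate / m = 2.050000
Periods per year m = 2; per-period yield y/m = 0.034000
Number of cashflows N = 14
Cashflows (t years, CF_t, discount factor 1/(1+y/m)^(m*t), PV):
  t = 0.5000: CF_t = 2.050000, DF = 0.967118, PV = 1.982592
  t = 1.0000: CF_t = 2.050000, DF = 0.935317, PV = 1.917400
  t = 1.5000: CF_t = 2.050000, DF = 0.904562, PV = 1.854352
  t = 2.0000: CF_t = 2.050000, DF = 0.874818, PV = 1.793377
  t = 2.5000: CF_t = 2.050000, DF = 0.846052, PV = 1.734408
  t = 3.0000: CF_t = 2.050000, DF = 0.818233, PV = 1.677377
  t = 3.5000: CF_t = 2.050000, DF = 0.791327, PV = 1.622221
  t = 4.0000: CF_t = 2.050000, DF = 0.765307, PV = 1.568879
  t = 4.5000: CF_t = 2.050000, DF = 0.740142, PV = 1.517291
  t = 5.0000: CF_t = 2.050000, DF = 0.715805, PV = 1.467400
  t = 5.5000: CF_t = 2.050000, DF = 0.692268, PV = 1.419149
  t = 6.0000: CF_t = 2.050000, DF = 0.669505, PV = 1.372484
  t = 6.5000: CF_t = 2.050000, DF = 0.647490, PV = 1.327354
  t = 7.0000: CF_t = 102.050000, DF = 0.626199, PV = 63.903621
Price P = sum_t PV_t = 85.157906
Macaulay numerator sum_t t * PV_t:
  t * PV_t at t = 0.5000: 0.991296
  t * PV_t at t = 1.0000: 1.917400
  t * PV_t at t = 1.5000: 2.781528
  t * PV_t at t = 2.0000: 3.586755
  t * PV_t at t = 2.5000: 4.336019
  t * PV_t at t = 3.0000: 5.032130
  t * PV_t at t = 3.5000: 5.677774
  t * PV_t at t = 4.0000: 6.275517
  t * PV_t at t = 4.5000: 6.827812
  t * PV_t at t = 5.0000: 7.336999
  t * PV_t at t = 5.5000: 7.805318
  t * PV_t at t = 6.0000: 8.234906
  t * PV_t at t = 6.5000: 8.627803
  t * PV_t at t = 7.0000: 447.325346
Macaulay duration D = (sum_t t * PV_t) / P = 516.756605 / 85.157906 = 6.068216


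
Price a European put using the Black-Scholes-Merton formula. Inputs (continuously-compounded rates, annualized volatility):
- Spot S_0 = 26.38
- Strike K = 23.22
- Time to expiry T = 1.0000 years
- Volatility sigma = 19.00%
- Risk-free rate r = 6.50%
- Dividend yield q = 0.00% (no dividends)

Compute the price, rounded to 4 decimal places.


Answer: Price = 0.3684

Derivation:
d1 = (ln(S/K) + (r - q + 0.5*sigma^2) * T) / (sigma * sqrt(T)) = 1.10864301
d2 = d1 - sigma * sqrt(T) = 0.91864301
exp(-rT) = 0.93706746; exp(-qT) = 1.00000000
P = K * exp(-rT) * N(-d2) - S_0 * exp(-qT) * N(-d1)
N(-d1) = 0.13379211; N(-d2) = 0.17914117
P = 23.2200 * 0.93706746 * 0.17914117 - 26.3800 * 1.00000000 * 0.13379211 = 0.3684


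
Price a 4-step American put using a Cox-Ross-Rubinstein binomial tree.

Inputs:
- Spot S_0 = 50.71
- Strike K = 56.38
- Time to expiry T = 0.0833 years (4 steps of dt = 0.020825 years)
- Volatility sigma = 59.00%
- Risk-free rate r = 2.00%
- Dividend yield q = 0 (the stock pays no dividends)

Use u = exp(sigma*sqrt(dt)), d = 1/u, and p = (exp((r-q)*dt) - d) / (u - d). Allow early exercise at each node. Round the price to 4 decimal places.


dt = T/N = 0.020825
u = exp(sigma*sqrt(dt)) = 1.088872; d = 1/u = 0.918382
p = (exp((r-q)*dt) - d) / (u - d) = 0.481171
Discount per step: exp(-r*dt) = 0.999584
Stock lattice S(k, i) with i counting down-moves:
  k=0: S(0,0) = 50.7100
  k=1: S(1,0) = 55.2167; S(1,1) = 46.5711
  k=2: S(2,0) = 60.1239; S(2,1) = 50.7100; S(2,2) = 42.7701
  k=3: S(3,0) = 65.4672; S(3,1) = 55.2167; S(3,2) = 46.5711; S(3,3) = 39.2793
  k=4: S(4,0) = 71.2854; S(4,1) = 60.1239; S(4,2) = 50.7100; S(4,3) = 42.7701; S(4,4) = 36.0734
Terminal payoffs V(N, i) = max(K - S_T, 0):
  V(4,0) = 0.000000; V(4,1) = 0.000000; V(4,2) = 5.670000; V(4,3) = 13.609917; V(4,4) = 20.306641
Backward induction: V(k, i) = exp(-r*dt) * [p * V(k+1, i) + (1-p) * V(k+1, i+1)]; then take max(V_cont, immediate exercise) for American.
  V(3,0) = exp(-r*dt) * [p*0.000000 + (1-p)*0.000000] = 0.000000; exercise = 0.000000; V(3,0) = max -> 0.000000
  V(3,1) = exp(-r*dt) * [p*0.000000 + (1-p)*5.670000] = 2.940537; exercise = 1.163310; V(3,1) = max -> 2.940537
  V(3,2) = exp(-r*dt) * [p*5.670000 + (1-p)*13.609917] = 9.785384; exercise = 9.808862; V(3,2) = max -> 9.808862
  V(3,3) = exp(-r*dt) * [p*13.609917 + (1-p)*20.306641] = 17.077259; exercise = 17.100736; V(3,3) = max -> 17.100736
  V(2,0) = exp(-r*dt) * [p*0.000000 + (1-p)*2.940537] = 1.525001; exercise = 0.000000; V(2,0) = max -> 1.525001
  V(2,1) = exp(-r*dt) * [p*2.940537 + (1-p)*9.808862] = 6.501316; exercise = 5.670000; V(2,1) = max -> 6.501316
  V(2,2) = exp(-r*dt) * [p*9.808862 + (1-p)*17.100736] = 13.586439; exercise = 13.609917; V(2,2) = max -> 13.609917
  V(1,0) = exp(-r*dt) * [p*1.525001 + (1-p)*6.501316] = 4.105149; exercise = 1.163310; V(1,0) = max -> 4.105149
  V(1,1) = exp(-r*dt) * [p*6.501316 + (1-p)*13.609917] = 10.185223; exercise = 9.808862; V(1,1) = max -> 10.185223
  V(0,0) = exp(-r*dt) * [p*4.105149 + (1-p)*10.185223] = 7.256646; exercise = 5.670000; V(0,0) = max -> 7.256646

Answer: Price = V(0,0) = 7.2566


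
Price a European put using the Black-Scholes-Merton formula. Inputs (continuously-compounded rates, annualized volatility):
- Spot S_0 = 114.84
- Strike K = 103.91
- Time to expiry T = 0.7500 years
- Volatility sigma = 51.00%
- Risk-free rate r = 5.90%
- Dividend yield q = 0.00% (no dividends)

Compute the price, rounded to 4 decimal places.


Answer: Price = 11.9816

Derivation:
d1 = (ln(S/K) + (r - q + 0.5*sigma^2) * T) / (sigma * sqrt(T)) = 0.54746892
d2 = d1 - sigma * sqrt(T) = 0.10579596
exp(-rT) = 0.95671475; exp(-qT) = 1.00000000
P = K * exp(-rT) * N(-d2) - S_0 * exp(-qT) * N(-d1)
N(-d1) = 0.29202831; N(-d2) = 0.45787212
P = 103.9100 * 0.95671475 * 0.45787212 - 114.8400 * 1.00000000 * 0.29202831 = 11.9816


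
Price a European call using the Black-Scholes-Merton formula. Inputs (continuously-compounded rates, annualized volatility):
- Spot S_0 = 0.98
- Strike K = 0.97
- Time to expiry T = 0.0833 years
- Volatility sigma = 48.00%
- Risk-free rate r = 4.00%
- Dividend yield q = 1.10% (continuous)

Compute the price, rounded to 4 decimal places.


Answer: Price = 0.0601

Derivation:
d1 = (ln(S/K) + (r - q + 0.5*sigma^2) * T) / (sigma * sqrt(T)) = 0.16074020
d2 = d1 - sigma * sqrt(T) = 0.02220385
exp(-rT) = 0.99667354; exp(-qT) = 0.99908412
C = S_0 * exp(-qT) * N(d1) - K * exp(-rT) * N(d2)
N(d1) = 0.56385099; N(d2) = 0.50885733
C = 0.9800 * 0.99908412 * 0.56385099 - 0.9700 * 0.99667354 * 0.50885733 = 0.0601


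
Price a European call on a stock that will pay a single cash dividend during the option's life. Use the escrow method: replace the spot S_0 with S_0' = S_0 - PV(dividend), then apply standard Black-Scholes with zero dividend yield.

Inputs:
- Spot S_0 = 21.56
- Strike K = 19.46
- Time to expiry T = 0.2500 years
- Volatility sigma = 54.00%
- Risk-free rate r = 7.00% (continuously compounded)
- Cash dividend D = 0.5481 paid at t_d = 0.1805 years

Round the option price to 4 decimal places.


Answer: Price = 3.2334

Derivation:
PV(D) = D * exp(-r * t_d) = 0.5481 * 0.98744449 = 0.54121832
S_0' = S_0 - PV(D) = 21.5600 - 0.54121832 = 21.01878168
d1 = (ln(S_0'/K) + (r + sigma^2/2)*T) / (sigma*sqrt(T)) = 0.48520491
d2 = d1 - sigma*sqrt(T) = 0.21520491
exp(-rT) = 0.98265224
N(d1) = 0.68623450; N(d2) = 0.58519622
C = S_0' * N(d1) - K * exp(-rT) * N(d2) = 21.01878168 * 0.68623450 - 19.4600 * 0.98265224 * 0.58519622 = 3.2334


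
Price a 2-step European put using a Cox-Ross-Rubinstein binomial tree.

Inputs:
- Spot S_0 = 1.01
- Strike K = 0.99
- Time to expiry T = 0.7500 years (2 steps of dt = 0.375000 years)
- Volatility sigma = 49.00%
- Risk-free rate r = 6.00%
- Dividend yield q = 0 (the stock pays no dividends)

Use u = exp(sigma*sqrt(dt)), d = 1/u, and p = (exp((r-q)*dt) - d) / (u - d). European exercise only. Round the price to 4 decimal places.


Answer: Price = V(0,0) = 0.1202

Derivation:
dt = T/N = 0.375000
u = exp(sigma*sqrt(dt)) = 1.349943; d = 1/u = 0.740772
p = (exp((r-q)*dt) - d) / (u - d) = 0.462896
Discount per step: exp(-r*dt) = 0.977751
Stock lattice S(k, i) with i counting down-moves:
  k=0: S(0,0) = 1.0100
  k=1: S(1,0) = 1.3634; S(1,1) = 0.7482
  k=2: S(2,0) = 1.8406; S(2,1) = 1.0100; S(2,2) = 0.5542
Terminal payoffs V(N, i) = max(K - S_T, 0):
  V(2,0) = 0.000000; V(2,1) = 0.000000; V(2,2) = 0.435770
Backward induction: V(k, i) = exp(-r*dt) * [p * V(k+1, i) + (1-p) * V(k+1, i+1)].
  V(1,0) = exp(-r*dt) * [p*0.000000 + (1-p)*0.000000] = 0.000000
  V(1,1) = exp(-r*dt) * [p*0.000000 + (1-p)*0.435770] = 0.228846
  V(0,0) = exp(-r*dt) * [p*0.000000 + (1-p)*0.228846] = 0.120179


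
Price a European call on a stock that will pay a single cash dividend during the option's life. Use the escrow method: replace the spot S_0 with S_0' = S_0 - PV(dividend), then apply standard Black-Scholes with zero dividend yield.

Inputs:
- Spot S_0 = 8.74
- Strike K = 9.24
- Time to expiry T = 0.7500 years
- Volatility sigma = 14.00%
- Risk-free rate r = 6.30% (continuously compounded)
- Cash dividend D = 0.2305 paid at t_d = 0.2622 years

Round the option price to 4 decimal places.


PV(D) = D * exp(-r * t_d) = 0.2305 * 0.98361708 = 0.22672374
S_0' = S_0 - PV(D) = 8.7400 - 0.22672374 = 8.51327626
d1 = (ln(S_0'/K) + (r + sigma^2/2)*T) / (sigma*sqrt(T)) = -0.22529055
d2 = d1 - sigma*sqrt(T) = -0.34653411
exp(-rT) = 0.95384891
N(d1) = 0.41087663; N(d2) = 0.36447068
C = S_0' * N(d1) - K * exp(-rT) * N(d2) = 8.51327626 * 0.41087663 - 9.2400 * 0.95384891 * 0.36447068 = 0.2856

Answer: Price = 0.2856


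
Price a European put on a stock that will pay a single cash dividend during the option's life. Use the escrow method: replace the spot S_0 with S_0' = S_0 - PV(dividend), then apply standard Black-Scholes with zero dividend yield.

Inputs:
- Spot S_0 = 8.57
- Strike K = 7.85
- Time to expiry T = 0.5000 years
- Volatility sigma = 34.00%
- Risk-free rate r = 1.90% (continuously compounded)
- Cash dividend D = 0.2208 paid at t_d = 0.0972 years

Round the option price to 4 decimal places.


PV(D) = D * exp(-r * t_d) = 0.2208 * 0.99815490 = 0.22039260
S_0' = S_0 - PV(D) = 8.5700 - 0.22039260 = 8.34960740
d1 = (ln(S_0'/K) + (r + sigma^2/2)*T) / (sigma*sqrt(T)) = 0.41636522
d2 = d1 - sigma*sqrt(T) = 0.17594891
exp(-rT) = 0.99054498
N(-d1) = 0.33857139; N(-d2) = 0.43016704
P = K * exp(-rT) * N(-d2) - S_0' * N(-d1) = 7.8500 * 0.99054498 * 0.43016704 - 8.34960740 * 0.33857139 = 0.5179

Answer: Price = 0.5179


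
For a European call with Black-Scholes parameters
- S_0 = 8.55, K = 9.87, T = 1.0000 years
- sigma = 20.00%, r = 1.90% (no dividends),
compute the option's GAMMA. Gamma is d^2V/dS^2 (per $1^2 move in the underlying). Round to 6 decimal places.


d1 = -0.5228428525; d2 = -0.7228428525
phi(d1) = 0.3479763166; exp(-qT) = 1.0000000000; exp(-rT) = 0.9811793622
Gamma = exp(-qT) * phi(d1) / (S * sigma * sqrt(T)) = 1.0000000000 * 0.3479763166 / (8.5500 * 0.2000 * 1.0000000000) = 0.203495

Answer: Gamma = 0.203495


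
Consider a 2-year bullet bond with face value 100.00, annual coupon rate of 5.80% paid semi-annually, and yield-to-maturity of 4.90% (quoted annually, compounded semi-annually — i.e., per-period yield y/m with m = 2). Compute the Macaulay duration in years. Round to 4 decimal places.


Coupon per period c = face * coupon_rate / m = 2.900000
Periods per year m = 2; per-period yield y/m = 0.024500
Number of cashflows N = 4
Cashflows (t years, CF_t, discount factor 1/(1+y/m)^(m*t), PV):
  t = 0.5000: CF_t = 2.900000, DF = 0.976086, PV = 2.830649
  t = 1.0000: CF_t = 2.900000, DF = 0.952744, PV = 2.762957
  t = 1.5000: CF_t = 2.900000, DF = 0.929960, PV = 2.696883
  t = 2.0000: CF_t = 102.900000, DF = 0.907721, PV = 93.404441
Price P = sum_t PV_t = 101.694929
Macaulay numerator sum_t t * PV_t:
  t * PV_t at t = 0.5000: 1.415325
  t * PV_t at t = 1.0000: 2.762957
  t * PV_t at t = 1.5000: 4.045325
  t * PV_t at t = 2.0000: 186.808881
Macaulay duration D = (sum_t t * PV_t) / P = 195.032487 / 101.694929 = 1.917819

Answer: Macaulay duration = 1.9178 years


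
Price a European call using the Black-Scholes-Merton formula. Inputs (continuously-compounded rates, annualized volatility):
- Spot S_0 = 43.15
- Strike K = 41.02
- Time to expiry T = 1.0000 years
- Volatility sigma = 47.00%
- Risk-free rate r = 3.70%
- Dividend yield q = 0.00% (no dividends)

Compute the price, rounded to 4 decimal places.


d1 = (ln(S/K) + (r - q + 0.5*sigma^2) * T) / (sigma * sqrt(T)) = 0.42143120
d2 = d1 - sigma * sqrt(T) = -0.04856880
exp(-rT) = 0.96367614; exp(-qT) = 1.00000000
C = S_0 * exp(-qT) * N(d1) - K * exp(-rT) * N(d2)
N(d1) = 0.66327988; N(d2) = 0.48063147
C = 43.1500 * 1.00000000 * 0.66327988 - 41.0200 * 0.96367614 * 0.48063147 = 9.6212

Answer: Price = 9.6212


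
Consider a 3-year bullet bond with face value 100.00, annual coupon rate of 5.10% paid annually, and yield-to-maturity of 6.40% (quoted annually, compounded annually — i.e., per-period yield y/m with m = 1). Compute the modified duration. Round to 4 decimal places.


Coupon per period c = face * coupon_rate / m = 5.100000
Periods per year m = 1; per-period yield y/m = 0.064000
Number of cashflows N = 3
Cashflows (t years, CF_t, discount factor 1/(1+y/m)^(m*t), PV):
  t = 1.0000: CF_t = 5.100000, DF = 0.939850, PV = 4.793233
  t = 2.0000: CF_t = 5.100000, DF = 0.883317, PV = 4.504918
  t = 3.0000: CF_t = 105.100000, DF = 0.830185, PV = 87.252491
Price P = sum_t PV_t = 96.550642
First compute Macaulay numerator sum_t t * PV_t:
  t * PV_t at t = 1.0000: 4.793233
  t * PV_t at t = 2.0000: 9.009837
  t * PV_t at t = 3.0000: 261.757472
Macaulay duration D = 275.560541 / 96.550642 = 2.854052
Modified duration = D / (1 + y/m) = 2.854052 / (1 + 0.064000) = 2.682380

Answer: Modified duration = 2.6824


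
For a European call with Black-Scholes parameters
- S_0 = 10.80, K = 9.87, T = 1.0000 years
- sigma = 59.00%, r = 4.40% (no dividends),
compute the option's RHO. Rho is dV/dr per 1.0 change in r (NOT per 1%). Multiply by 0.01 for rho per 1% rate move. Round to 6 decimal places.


Answer: Rho = 4.467278

Derivation:
d1 = 0.5221970859; d2 = -0.0678029141
phi(d1) = 0.3480937526; exp(-qT) = 1.0000000000; exp(-rT) = 0.9569539575
N(d2) = 0.4729712620
Rho = K*T*exp(-rT)*N(d2) = 9.8700 * 1.0000 * 0.9569539575 * 0.4729712620 = 4.467278


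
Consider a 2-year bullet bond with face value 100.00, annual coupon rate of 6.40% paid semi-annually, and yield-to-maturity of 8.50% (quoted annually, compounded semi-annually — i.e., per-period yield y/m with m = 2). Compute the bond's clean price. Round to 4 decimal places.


Answer: Price = 96.2110

Derivation:
Coupon per period c = face * coupon_rate / m = 3.200000
Periods per year m = 2; per-period yield y/m = 0.042500
Number of cashflows N = 4
Cashflows (t years, CF_t, discount factor 1/(1+y/m)^(m*t), PV):
  t = 0.5000: CF_t = 3.200000, DF = 0.959233, PV = 3.069544
  t = 1.0000: CF_t = 3.200000, DF = 0.920127, PV = 2.944407
  t = 1.5000: CF_t = 3.200000, DF = 0.882616, PV = 2.824371
  t = 2.0000: CF_t = 103.200000, DF = 0.846634, PV = 87.372637
Price P = sum_t PV_t = 96.210960


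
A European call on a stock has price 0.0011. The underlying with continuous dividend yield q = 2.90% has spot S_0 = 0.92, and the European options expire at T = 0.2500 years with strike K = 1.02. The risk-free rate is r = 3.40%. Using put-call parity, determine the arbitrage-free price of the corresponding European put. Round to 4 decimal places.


Answer: Put price = 0.0991

Derivation:
Put-call parity: C - P = S_0 * exp(-qT) - K * exp(-rT).
S_0 * exp(-qT) = 0.9200 * 0.99277622 = 0.91335412
K * exp(-rT) = 1.0200 * 0.99153602 = 1.01136674
P = C - S*exp(-qT) + K*exp(-rT)
P = 0.0011 - 0.91335412 + 1.01136674 = 0.0991


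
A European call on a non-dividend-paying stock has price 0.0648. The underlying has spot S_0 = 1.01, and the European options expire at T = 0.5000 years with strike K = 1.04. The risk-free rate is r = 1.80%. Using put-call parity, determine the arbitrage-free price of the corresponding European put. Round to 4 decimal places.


Put-call parity: C - P = S_0 * exp(-qT) - K * exp(-rT).
S_0 * exp(-qT) = 1.0100 * 1.00000000 = 1.01000000
K * exp(-rT) = 1.0400 * 0.99104038 = 1.03068199
P = C - S*exp(-qT) + K*exp(-rT)
P = 0.0648 - 1.01000000 + 1.03068199 = 0.0855

Answer: Put price = 0.0855


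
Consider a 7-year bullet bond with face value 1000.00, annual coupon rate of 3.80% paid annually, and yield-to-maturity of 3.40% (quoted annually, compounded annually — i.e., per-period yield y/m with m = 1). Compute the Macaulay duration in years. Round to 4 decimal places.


Coupon per period c = face * coupon_rate / m = 38.000000
Periods per year m = 1; per-period yield y/m = 0.034000
Number of cashflows N = 7
Cashflows (t years, CF_t, discount factor 1/(1+y/m)^(m*t), PV):
  t = 1.0000: CF_t = 38.000000, DF = 0.967118, PV = 36.750484
  t = 2.0000: CF_t = 38.000000, DF = 0.935317, PV = 35.542054
  t = 3.0000: CF_t = 38.000000, DF = 0.904562, PV = 34.373360
  t = 4.0000: CF_t = 38.000000, DF = 0.874818, PV = 33.243094
  t = 5.0000: CF_t = 38.000000, DF = 0.846052, PV = 32.149994
  t = 6.0000: CF_t = 38.000000, DF = 0.818233, PV = 31.092838
  t = 7.0000: CF_t = 1038.000000, DF = 0.791327, PV = 821.397889
Price P = sum_t PV_t = 1024.549712
Macaulay numerator sum_t t * PV_t:
  t * PV_t at t = 1.0000: 36.750484
  t * PV_t at t = 2.0000: 71.084107
  t * PV_t at t = 3.0000: 103.120079
  t * PV_t at t = 4.0000: 132.972377
  t * PV_t at t = 5.0000: 160.749972
  t * PV_t at t = 6.0000: 186.557028
  t * PV_t at t = 7.0000: 5749.785221
Macaulay duration D = (sum_t t * PV_t) / P = 6441.019268 / 1024.549712 = 6.286683

Answer: Macaulay duration = 6.2867 years


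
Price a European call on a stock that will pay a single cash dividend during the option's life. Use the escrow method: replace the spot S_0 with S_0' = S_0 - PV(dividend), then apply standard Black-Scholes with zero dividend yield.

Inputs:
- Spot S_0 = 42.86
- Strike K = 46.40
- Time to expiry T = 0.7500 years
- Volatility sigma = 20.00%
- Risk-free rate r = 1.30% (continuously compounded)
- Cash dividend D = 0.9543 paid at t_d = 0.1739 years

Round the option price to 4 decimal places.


PV(D) = D * exp(-r * t_d) = 0.9543 * 0.99774185 = 0.95214505
S_0' = S_0 - PV(D) = 42.8600 - 0.95214505 = 41.90785495
d1 = (ln(S_0'/K) + (r + sigma^2/2)*T) / (sigma*sqrt(T)) = -0.44499954
d2 = d1 - sigma*sqrt(T) = -0.61820462
exp(-rT) = 0.99029738
N(d1) = 0.32816004; N(d2) = 0.26822023
C = S_0' * N(d1) - K * exp(-rT) * N(d2) = 41.90785495 * 0.32816004 - 46.4000 * 0.99029738 * 0.26822023 = 1.4278

Answer: Price = 1.4278


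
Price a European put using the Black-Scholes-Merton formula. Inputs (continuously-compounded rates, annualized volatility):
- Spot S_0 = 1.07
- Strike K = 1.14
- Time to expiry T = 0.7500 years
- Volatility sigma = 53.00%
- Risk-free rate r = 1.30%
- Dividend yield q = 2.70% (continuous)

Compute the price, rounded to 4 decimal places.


d1 = (ln(S/K) + (r - q + 0.5*sigma^2) * T) / (sigma * sqrt(T)) = 0.06855846
d2 = d1 - sigma * sqrt(T) = -0.39043500
exp(-rT) = 0.99029738; exp(-qT) = 0.97995365
P = K * exp(-rT) * N(-d2) - S_0 * exp(-qT) * N(-d1)
N(-d1) = 0.47267054; N(-d2) = 0.65189255
P = 1.1400 * 0.99029738 * 0.65189255 - 1.0700 * 0.97995365 * 0.47267054 = 0.2403

Answer: Price = 0.2403


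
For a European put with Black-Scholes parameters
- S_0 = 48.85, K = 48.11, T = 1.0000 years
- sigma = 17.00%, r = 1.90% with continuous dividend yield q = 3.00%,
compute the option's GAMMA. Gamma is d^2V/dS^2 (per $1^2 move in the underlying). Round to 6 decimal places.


Answer: Gamma = 0.046338

Derivation:
d1 = 0.1100842516; d2 = -0.0599157484
phi(d1) = 0.3965322897; exp(-qT) = 0.9704455335; exp(-rT) = 0.9811793622
Gamma = exp(-qT) * phi(d1) / (S * sigma * sqrt(T)) = 0.9704455335 * 0.3965322897 / (48.8500 * 0.1700 * 1.0000000000) = 0.046338


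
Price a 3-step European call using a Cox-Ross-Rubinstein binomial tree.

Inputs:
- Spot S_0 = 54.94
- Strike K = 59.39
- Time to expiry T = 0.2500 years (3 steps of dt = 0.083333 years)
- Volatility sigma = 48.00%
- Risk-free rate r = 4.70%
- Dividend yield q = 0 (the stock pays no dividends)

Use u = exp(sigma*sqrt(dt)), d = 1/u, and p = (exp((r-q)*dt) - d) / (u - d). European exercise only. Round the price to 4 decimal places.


Answer: Price = V(0,0) = 3.9194

Derivation:
dt = T/N = 0.083333
u = exp(sigma*sqrt(dt)) = 1.148623; d = 1/u = 0.870607
p = (exp((r-q)*dt) - d) / (u - d) = 0.479530
Discount per step: exp(-r*dt) = 0.996091
Stock lattice S(k, i) with i counting down-moves:
  k=0: S(0,0) = 54.9400
  k=1: S(1,0) = 63.1054; S(1,1) = 47.8312
  k=2: S(2,0) = 72.4843; S(2,1) = 54.9400; S(2,2) = 41.6422
  k=3: S(3,0) = 83.2571; S(3,1) = 63.1054; S(3,2) = 47.8312; S(3,3) = 36.2540
Terminal payoffs V(N, i) = max(S_T - K, 0):
  V(3,0) = 23.867139; V(3,1) = 3.715362; V(3,2) = 0.000000; V(3,3) = 0.000000
Backward induction: V(k, i) = exp(-r*dt) * [p * V(k+1, i) + (1-p) * V(k+1, i+1)].
  V(2,0) = exp(-r*dt) * [p*23.867139 + (1-p)*3.715362] = 13.326443
  V(2,1) = exp(-r*dt) * [p*3.715362 + (1-p)*0.000000] = 1.774663
  V(2,2) = exp(-r*dt) * [p*0.000000 + (1-p)*0.000000] = 0.000000
  V(1,0) = exp(-r*dt) * [p*13.326443 + (1-p)*1.774663] = 7.285495
  V(1,1) = exp(-r*dt) * [p*1.774663 + (1-p)*0.000000] = 0.847677
  V(0,0) = exp(-r*dt) * [p*7.285495 + (1-p)*0.847677] = 3.919422


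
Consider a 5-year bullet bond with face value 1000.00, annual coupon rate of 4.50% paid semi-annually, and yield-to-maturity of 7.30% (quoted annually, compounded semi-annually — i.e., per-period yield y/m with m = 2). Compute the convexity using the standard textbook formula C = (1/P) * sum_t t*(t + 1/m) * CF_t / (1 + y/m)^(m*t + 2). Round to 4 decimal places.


Coupon per period c = face * coupon_rate / m = 22.500000
Periods per year m = 2; per-period yield y/m = 0.036500
Number of cashflows N = 10
Cashflows (t years, CF_t, discount factor 1/(1+y/m)^(m*t), PV):
  t = 0.5000: CF_t = 22.500000, DF = 0.964785, PV = 21.707670
  t = 1.0000: CF_t = 22.500000, DF = 0.930811, PV = 20.943242
  t = 1.5000: CF_t = 22.500000, DF = 0.898033, PV = 20.205732
  t = 2.0000: CF_t = 22.500000, DF = 0.866409, PV = 19.494194
  t = 2.5000: CF_t = 22.500000, DF = 0.835898, PV = 18.807713
  t = 3.0000: CF_t = 22.500000, DF = 0.806462, PV = 18.145406
  t = 3.5000: CF_t = 22.500000, DF = 0.778063, PV = 17.506421
  t = 4.0000: CF_t = 22.500000, DF = 0.750664, PV = 16.889938
  t = 4.5000: CF_t = 22.500000, DF = 0.724230, PV = 16.295165
  t = 5.0000: CF_t = 1022.500000, DF = 0.698726, PV = 714.447387
Price P = sum_t PV_t = 884.442869
Convexity numerator sum_t t*(t + 1/m) * CF_t / (1+y/m)^(m*t + 2):
  t = 0.5000: term = 10.102866
  t = 1.0000: term = 29.241292
  t = 1.5000: term = 56.423139
  t = 2.0000: term = 90.727028
  t = 2.5000: term = 131.298159
  t = 3.0000: term = 177.344354
  t = 3.5000: term = 228.132309
  t = 4.0000: term = 282.984051
  t = 4.5000: term = 341.273578
  t = 5.0000: term = 18287.920847
Convexity = (1/P) * sum = 19635.447621 / 884.442869 = 22.200923

Answer: Convexity = 22.2009
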